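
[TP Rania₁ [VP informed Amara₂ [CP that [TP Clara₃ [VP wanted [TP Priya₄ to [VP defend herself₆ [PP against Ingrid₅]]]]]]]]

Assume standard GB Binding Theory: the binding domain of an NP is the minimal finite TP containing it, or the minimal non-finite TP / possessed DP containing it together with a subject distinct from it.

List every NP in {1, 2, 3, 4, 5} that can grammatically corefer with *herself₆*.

*herself* is an anaphor, so Principle A applies: it must be bound in its binding domain.
Binding domain of *herself₆*: the embedded TP, whose subject is Priya₄.
*Rania₁* c-commands the anaphor but is outside its binding domain → cannot satisfy Principle A.
*Amara₂* c-commands the anaphor but is outside its binding domain → cannot satisfy Principle A.
*Clara₃* c-commands the anaphor but is outside its binding domain → cannot satisfy Principle A.
*Priya₄* c-commands the anaphor within its binding domain → licit binder.
*Ingrid₅* does not c-command the anaphor → cannot bind it.

{4}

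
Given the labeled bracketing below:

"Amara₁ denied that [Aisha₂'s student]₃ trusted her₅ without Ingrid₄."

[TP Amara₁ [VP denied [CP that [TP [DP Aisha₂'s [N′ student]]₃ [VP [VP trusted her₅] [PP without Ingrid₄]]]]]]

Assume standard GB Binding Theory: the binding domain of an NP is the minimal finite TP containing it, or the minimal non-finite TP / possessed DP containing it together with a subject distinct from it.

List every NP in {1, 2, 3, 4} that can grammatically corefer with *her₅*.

*her* is a pronoun, so Principle B applies: it must be free in its binding domain.
Binding domain of *her₅*: the embedded TP, whose subject is [Aisha₂'s student]₃.
*Amara₁* c-commands the pronoun but from outside its binding domain, and is not c-commanded by it → coindexation permitted.
*Aisha₂* and the pronoun do not c-command one another → neither Principle B nor Principle C is at stake; coindexation permitted.
*[Aisha₂'s student]₃* c-commands the pronoun within its binding domain → coindexation would violate Principle B.
*Ingrid₄* and the pronoun do not c-command one another → neither Principle B nor Principle C is at stake; coindexation permitted.

{1, 2, 4}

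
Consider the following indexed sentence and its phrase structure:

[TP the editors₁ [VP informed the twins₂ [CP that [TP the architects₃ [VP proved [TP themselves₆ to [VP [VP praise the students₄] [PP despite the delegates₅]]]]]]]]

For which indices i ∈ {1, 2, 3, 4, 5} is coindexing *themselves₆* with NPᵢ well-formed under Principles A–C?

{3}

*themselves* is an anaphor, so Principle A applies: it must be bound in its binding domain.
Binding domain of *themselves₆*: the embedded TP, whose subject is the architects₃.
*the editors₁* c-commands the anaphor but is outside its binding domain → cannot satisfy Principle A.
*the twins₂* c-commands the anaphor but is outside its binding domain → cannot satisfy Principle A.
*the architects₃* c-commands the anaphor within its binding domain → licit binder.
*the students₄* does not c-command the anaphor → cannot bind it.
*the delegates₅* does not c-command the anaphor → cannot bind it.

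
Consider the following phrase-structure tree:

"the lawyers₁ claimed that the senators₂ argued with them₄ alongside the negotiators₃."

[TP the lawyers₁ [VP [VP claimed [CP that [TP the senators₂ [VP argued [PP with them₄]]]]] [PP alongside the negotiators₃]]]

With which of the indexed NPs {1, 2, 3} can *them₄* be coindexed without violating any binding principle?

{1, 3}

*them* is a pronoun, so Principle B applies: it must be free in its binding domain.
Binding domain of *them₄*: the embedded TP, whose subject is the senators₂.
*the lawyers₁* c-commands the pronoun but from outside its binding domain, and is not c-commanded by it → coindexation permitted.
*the senators₂* c-commands the pronoun within its binding domain → coindexation would violate Principle B.
*the negotiators₃* and the pronoun do not c-command one another → neither Principle B nor Principle C is at stake; coindexation permitted.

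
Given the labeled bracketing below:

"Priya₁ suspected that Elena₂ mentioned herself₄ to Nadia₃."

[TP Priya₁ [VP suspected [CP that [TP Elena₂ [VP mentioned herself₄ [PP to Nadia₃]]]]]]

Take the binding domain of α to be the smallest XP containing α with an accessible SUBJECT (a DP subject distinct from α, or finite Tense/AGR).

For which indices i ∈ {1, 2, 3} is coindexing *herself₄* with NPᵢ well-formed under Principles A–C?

{2}

*herself* is an anaphor, so Principle A applies: it must be bound in its binding domain.
Binding domain of *herself₄*: the embedded TP, whose subject is Elena₂.
*Priya₁* c-commands the anaphor but is outside its binding domain → cannot satisfy Principle A.
*Elena₂* c-commands the anaphor within its binding domain → licit binder.
*Nadia₃* does not c-command the anaphor → cannot bind it.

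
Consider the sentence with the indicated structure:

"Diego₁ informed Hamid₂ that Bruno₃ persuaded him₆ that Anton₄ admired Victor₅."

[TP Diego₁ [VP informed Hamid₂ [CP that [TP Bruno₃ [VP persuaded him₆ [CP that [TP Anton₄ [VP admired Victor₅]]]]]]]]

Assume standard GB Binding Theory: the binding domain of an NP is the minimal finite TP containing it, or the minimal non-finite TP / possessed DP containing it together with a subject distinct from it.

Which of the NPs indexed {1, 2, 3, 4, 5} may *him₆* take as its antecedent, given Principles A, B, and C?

{1, 2}

*him* is a pronoun, so Principle B applies: it must be free in its binding domain.
Binding domain of *him₆*: the embedded TP, whose subject is Bruno₃.
*Diego₁* c-commands the pronoun but from outside its binding domain, and is not c-commanded by it → coindexation permitted.
*Hamid₂* c-commands the pronoun but from outside its binding domain, and is not c-commanded by it → coindexation permitted.
*Bruno₃* c-commands the pronoun within its binding domain → coindexation would violate Principle B.
*Anton₄*: the pronoun c-commands this R-expression → coindexation would violate Principle C on *Anton₄*.
*Victor₅*: the pronoun c-commands this R-expression → coindexation would violate Principle C on *Victor₅*.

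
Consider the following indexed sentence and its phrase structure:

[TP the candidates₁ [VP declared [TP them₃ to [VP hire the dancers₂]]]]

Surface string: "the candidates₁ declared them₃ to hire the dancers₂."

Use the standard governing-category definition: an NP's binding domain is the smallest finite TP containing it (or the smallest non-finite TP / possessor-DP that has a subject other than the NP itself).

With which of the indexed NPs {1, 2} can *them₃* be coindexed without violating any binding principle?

*them* is a pronoun, so Principle B applies: it must be free in its binding domain.
Binding domain of *them₃*: the matrix TP, whose subject is the candidates₁.
*the candidates₁* c-commands the pronoun within its binding domain → coindexation would violate Principle B.
*the dancers₂*: the pronoun c-commands this R-expression → coindexation would violate Principle C on *the dancers₂*.

none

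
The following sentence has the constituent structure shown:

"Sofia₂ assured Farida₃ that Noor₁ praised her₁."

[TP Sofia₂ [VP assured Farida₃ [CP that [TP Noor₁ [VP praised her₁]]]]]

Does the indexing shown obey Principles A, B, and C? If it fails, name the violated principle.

Principle B

The two coindexed NPs are *Noor₁* and *her₁*.
*her₁* is a pronoun. Its binding domain is the embedded TP, whose subject is Noor₁.
*Noor₁* c-commands it within that domain and carries the same index.
The pronoun is locally bound → Principle B violation.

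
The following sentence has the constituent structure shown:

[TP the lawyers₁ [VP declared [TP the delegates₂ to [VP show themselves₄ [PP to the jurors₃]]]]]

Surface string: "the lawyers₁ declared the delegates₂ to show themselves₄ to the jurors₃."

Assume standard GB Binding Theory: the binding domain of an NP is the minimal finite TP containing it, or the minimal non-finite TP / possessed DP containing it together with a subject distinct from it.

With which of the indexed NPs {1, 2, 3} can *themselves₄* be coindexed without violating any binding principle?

{2}

*themselves* is an anaphor, so Principle A applies: it must be bound in its binding domain.
Binding domain of *themselves₄*: the embedded TP, whose subject is the delegates₂.
*the lawyers₁* c-commands the anaphor but is outside its binding domain → cannot satisfy Principle A.
*the delegates₂* c-commands the anaphor within its binding domain → licit binder.
*the jurors₃* does not c-command the anaphor → cannot bind it.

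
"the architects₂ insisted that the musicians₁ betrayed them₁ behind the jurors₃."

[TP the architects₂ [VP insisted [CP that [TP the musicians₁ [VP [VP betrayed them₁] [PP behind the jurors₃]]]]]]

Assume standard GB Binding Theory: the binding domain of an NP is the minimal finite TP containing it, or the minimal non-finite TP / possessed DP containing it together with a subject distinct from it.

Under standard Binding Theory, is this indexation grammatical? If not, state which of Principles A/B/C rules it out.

The two coindexed NPs are *the musicians₁* and *them₁*.
*them₁* is a pronoun. Its binding domain is the embedded TP, whose subject is the musicians₁.
*the musicians₁* c-commands it within that domain and carries the same index.
The pronoun is locally bound → Principle B violation.

Principle B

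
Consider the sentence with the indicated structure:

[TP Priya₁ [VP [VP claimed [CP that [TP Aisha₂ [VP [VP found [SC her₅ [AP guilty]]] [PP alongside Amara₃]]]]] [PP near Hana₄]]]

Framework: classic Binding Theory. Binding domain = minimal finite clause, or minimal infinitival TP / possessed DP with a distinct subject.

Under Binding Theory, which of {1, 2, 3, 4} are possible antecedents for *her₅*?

*her* is a pronoun, so Principle B applies: it must be free in its binding domain.
Binding domain of *her₅*: the embedded TP, whose subject is Aisha₂.
*Priya₁* c-commands the pronoun but from outside its binding domain, and is not c-commanded by it → coindexation permitted.
*Aisha₂* c-commands the pronoun within its binding domain → coindexation would violate Principle B.
*Amara₃* and the pronoun do not c-command one another → neither Principle B nor Principle C is at stake; coindexation permitted.
*Hana₄* and the pronoun do not c-command one another → neither Principle B nor Principle C is at stake; coindexation permitted.

{1, 3, 4}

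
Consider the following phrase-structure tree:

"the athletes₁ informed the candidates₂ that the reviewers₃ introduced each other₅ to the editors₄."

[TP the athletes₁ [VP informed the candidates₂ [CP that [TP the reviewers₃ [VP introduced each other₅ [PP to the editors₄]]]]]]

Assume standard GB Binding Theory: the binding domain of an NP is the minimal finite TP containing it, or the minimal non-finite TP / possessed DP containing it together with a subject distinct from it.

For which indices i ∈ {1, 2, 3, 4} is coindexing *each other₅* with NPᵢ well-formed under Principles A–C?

*each other* is an anaphor, so Principle A applies: it must be bound in its binding domain.
Binding domain of *each other₅*: the embedded TP, whose subject is the reviewers₃.
*the athletes₁* c-commands the anaphor but is outside its binding domain → cannot satisfy Principle A.
*the candidates₂* c-commands the anaphor but is outside its binding domain → cannot satisfy Principle A.
*the reviewers₃* c-commands the anaphor within its binding domain → licit binder.
*the editors₄* does not c-command the anaphor → cannot bind it.

{3}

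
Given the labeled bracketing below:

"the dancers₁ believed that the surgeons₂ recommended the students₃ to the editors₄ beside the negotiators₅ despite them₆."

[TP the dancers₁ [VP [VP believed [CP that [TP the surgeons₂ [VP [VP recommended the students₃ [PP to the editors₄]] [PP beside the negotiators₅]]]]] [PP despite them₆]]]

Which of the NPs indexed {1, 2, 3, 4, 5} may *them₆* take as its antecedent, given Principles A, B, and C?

{2, 3, 4, 5}

*them* is a pronoun, so Principle B applies: it must be free in its binding domain.
Binding domain of *them₆*: the matrix TP, whose subject is the dancers₁.
*the dancers₁* c-commands the pronoun within its binding domain → coindexation would violate Principle B.
*the surgeons₂* and the pronoun do not c-command one another → neither Principle B nor Principle C is at stake; coindexation permitted.
*the students₃* and the pronoun do not c-command one another → neither Principle B nor Principle C is at stake; coindexation permitted.
*the editors₄* and the pronoun do not c-command one another → neither Principle B nor Principle C is at stake; coindexation permitted.
*the negotiators₅* and the pronoun do not c-command one another → neither Principle B nor Principle C is at stake; coindexation permitted.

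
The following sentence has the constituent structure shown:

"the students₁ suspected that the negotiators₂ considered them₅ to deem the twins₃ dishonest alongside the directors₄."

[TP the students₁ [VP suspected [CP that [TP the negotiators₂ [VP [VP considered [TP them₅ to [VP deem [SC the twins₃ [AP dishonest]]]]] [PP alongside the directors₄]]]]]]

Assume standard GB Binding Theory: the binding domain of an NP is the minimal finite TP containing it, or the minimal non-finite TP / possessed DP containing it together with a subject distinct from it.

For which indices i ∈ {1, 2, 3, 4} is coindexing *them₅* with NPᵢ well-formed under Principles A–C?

*them* is a pronoun, so Principle B applies: it must be free in its binding domain.
Binding domain of *them₅*: the embedded TP, whose subject is the negotiators₂.
*the students₁* c-commands the pronoun but from outside its binding domain, and is not c-commanded by it → coindexation permitted.
*the negotiators₂* c-commands the pronoun within its binding domain → coindexation would violate Principle B.
*the twins₃*: the pronoun c-commands this R-expression → coindexation would violate Principle C on *the twins₃*.
*the directors₄* and the pronoun do not c-command one another → neither Principle B nor Principle C is at stake; coindexation permitted.

{1, 4}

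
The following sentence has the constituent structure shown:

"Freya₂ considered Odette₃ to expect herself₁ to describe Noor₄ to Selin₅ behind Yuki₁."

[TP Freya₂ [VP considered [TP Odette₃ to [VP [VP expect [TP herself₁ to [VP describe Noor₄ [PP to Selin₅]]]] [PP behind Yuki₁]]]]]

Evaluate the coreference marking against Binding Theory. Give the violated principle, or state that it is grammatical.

Principle A

The two coindexed NPs are *Yuki₁* and *herself₁*.
*herself₁* is an anaphor. Principle A requires it to be bound within its binding domain — the embedded TP, whose subject is Odette₃.
Within that domain it is c-commanded by *Odette₃*, which does not share its index.
*Yuki₁* does not c-command the anaphor at all.
The anaphor is unbound in its domain → Principle A violation.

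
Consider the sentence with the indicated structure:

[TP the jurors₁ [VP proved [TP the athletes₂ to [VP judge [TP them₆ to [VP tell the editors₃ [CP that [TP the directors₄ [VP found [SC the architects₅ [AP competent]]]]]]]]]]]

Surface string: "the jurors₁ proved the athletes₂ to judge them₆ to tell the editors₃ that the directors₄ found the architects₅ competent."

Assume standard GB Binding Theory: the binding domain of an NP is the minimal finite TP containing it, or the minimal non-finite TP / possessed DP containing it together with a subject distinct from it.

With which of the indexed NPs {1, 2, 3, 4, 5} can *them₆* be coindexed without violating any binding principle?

{1}

*them* is a pronoun, so Principle B applies: it must be free in its binding domain.
Binding domain of *them₆*: the embedded TP, whose subject is the athletes₂.
*the jurors₁* c-commands the pronoun but from outside its binding domain, and is not c-commanded by it → coindexation permitted.
*the athletes₂* c-commands the pronoun within its binding domain → coindexation would violate Principle B.
*the editors₃*: the pronoun c-commands this R-expression → coindexation would violate Principle C on *the editors₃*.
*the directors₄*: the pronoun c-commands this R-expression → coindexation would violate Principle C on *the directors₄*.
*the architects₅*: the pronoun c-commands this R-expression → coindexation would violate Principle C on *the architects₅*.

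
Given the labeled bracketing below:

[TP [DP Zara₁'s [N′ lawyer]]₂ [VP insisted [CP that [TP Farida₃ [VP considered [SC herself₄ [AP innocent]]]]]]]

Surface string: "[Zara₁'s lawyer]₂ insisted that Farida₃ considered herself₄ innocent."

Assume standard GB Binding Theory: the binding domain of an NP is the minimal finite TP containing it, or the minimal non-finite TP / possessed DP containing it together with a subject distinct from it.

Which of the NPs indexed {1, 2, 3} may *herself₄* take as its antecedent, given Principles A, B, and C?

{3}

*herself* is an anaphor, so Principle A applies: it must be bound in its binding domain.
Binding domain of *herself₄*: the embedded TP, whose subject is Farida₃.
*Zara₁* does not c-command the anaphor → cannot bind it.
*[Zara₁'s lawyer]₂* c-commands the anaphor but is outside its binding domain → cannot satisfy Principle A.
*Farida₃* c-commands the anaphor within its binding domain → licit binder.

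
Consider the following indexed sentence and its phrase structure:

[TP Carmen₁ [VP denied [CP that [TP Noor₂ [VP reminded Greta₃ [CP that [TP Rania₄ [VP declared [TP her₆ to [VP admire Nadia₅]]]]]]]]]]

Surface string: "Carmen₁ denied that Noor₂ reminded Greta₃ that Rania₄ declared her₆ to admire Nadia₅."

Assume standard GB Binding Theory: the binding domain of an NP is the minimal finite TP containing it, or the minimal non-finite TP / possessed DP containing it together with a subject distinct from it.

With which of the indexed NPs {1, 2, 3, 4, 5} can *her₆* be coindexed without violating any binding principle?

*her* is a pronoun, so Principle B applies: it must be free in its binding domain.
Binding domain of *her₆*: the embedded TP, whose subject is Rania₄.
*Carmen₁* c-commands the pronoun but from outside its binding domain, and is not c-commanded by it → coindexation permitted.
*Noor₂* c-commands the pronoun but from outside its binding domain, and is not c-commanded by it → coindexation permitted.
*Greta₃* c-commands the pronoun but from outside its binding domain, and is not c-commanded by it → coindexation permitted.
*Rania₄* c-commands the pronoun within its binding domain → coindexation would violate Principle B.
*Nadia₅*: the pronoun c-commands this R-expression → coindexation would violate Principle C on *Nadia₅*.

{1, 2, 3}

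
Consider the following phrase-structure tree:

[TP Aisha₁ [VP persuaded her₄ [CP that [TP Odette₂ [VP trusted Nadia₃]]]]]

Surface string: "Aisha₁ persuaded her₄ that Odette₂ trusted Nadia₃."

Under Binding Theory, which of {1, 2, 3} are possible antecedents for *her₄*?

none

*her* is a pronoun, so Principle B applies: it must be free in its binding domain.
Binding domain of *her₄*: the matrix TP, whose subject is Aisha₁.
*Aisha₁* c-commands the pronoun within its binding domain → coindexation would violate Principle B.
*Odette₂*: the pronoun c-commands this R-expression → coindexation would violate Principle C on *Odette₂*.
*Nadia₃*: the pronoun c-commands this R-expression → coindexation would violate Principle C on *Nadia₃*.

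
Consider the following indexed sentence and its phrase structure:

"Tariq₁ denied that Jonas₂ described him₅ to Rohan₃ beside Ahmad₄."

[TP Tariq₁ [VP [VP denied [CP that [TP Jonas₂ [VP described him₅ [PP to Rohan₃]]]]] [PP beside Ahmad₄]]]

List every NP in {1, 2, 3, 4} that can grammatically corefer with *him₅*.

*him* is a pronoun, so Principle B applies: it must be free in its binding domain.
Binding domain of *him₅*: the embedded TP, whose subject is Jonas₂.
*Tariq₁* c-commands the pronoun but from outside its binding domain, and is not c-commanded by it → coindexation permitted.
*Jonas₂* c-commands the pronoun within its binding domain → coindexation would violate Principle B.
*Rohan₃*: the pronoun c-commands this R-expression → coindexation would violate Principle C on *Rohan₃*.
*Ahmad₄* and the pronoun do not c-command one another → neither Principle B nor Principle C is at stake; coindexation permitted.

{1, 4}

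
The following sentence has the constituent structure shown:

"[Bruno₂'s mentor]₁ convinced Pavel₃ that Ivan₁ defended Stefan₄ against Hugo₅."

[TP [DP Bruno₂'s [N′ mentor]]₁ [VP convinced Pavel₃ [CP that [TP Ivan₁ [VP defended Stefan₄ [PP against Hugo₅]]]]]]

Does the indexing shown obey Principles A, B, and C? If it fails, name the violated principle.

The two coindexed NPs are *[Bruno₂'s mentor]₁* and *Ivan₁*.
*Ivan₁* is an R-expression. Principle C requires it to be free everywhere.
*[Bruno₂'s mentor]₁* c-commands it and carries the same index.
The R-expression is bound → Principle C violation.

Principle C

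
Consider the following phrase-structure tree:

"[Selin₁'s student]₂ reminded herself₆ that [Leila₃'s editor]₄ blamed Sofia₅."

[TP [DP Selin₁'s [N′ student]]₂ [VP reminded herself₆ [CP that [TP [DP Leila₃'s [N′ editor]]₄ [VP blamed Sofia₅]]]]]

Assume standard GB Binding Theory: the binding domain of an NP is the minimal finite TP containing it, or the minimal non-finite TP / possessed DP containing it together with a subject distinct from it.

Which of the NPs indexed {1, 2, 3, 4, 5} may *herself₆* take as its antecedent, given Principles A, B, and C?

{2}

*herself* is an anaphor, so Principle A applies: it must be bound in its binding domain.
Binding domain of *herself₆*: the matrix TP, whose subject is [Selin₁'s student]₂.
*Selin₁* does not c-command the anaphor → cannot bind it.
*[Selin₁'s student]₂* c-commands the anaphor within its binding domain → licit binder.
*Leila₃* does not c-command the anaphor → cannot bind it.
*[Leila₃'s editor]₄* does not c-command the anaphor → cannot bind it.
*Sofia₅* does not c-command the anaphor → cannot bind it.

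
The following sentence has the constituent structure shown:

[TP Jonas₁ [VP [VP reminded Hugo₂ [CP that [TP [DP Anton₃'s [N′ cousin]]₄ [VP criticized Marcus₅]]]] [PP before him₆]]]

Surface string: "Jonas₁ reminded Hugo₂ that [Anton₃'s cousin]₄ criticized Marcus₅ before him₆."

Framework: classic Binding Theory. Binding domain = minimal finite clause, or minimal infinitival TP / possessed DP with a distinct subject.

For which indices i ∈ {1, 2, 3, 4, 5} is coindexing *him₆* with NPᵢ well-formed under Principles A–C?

*him* is a pronoun, so Principle B applies: it must be free in its binding domain.
Binding domain of *him₆*: the matrix TP, whose subject is Jonas₁.
*Jonas₁* c-commands the pronoun within its binding domain → coindexation would violate Principle B.
*Hugo₂* and the pronoun do not c-command one another → neither Principle B nor Principle C is at stake; coindexation permitted.
*Anton₃* and the pronoun do not c-command one another → neither Principle B nor Principle C is at stake; coindexation permitted.
*[Anton₃'s cousin]₄* and the pronoun do not c-command one another → neither Principle B nor Principle C is at stake; coindexation permitted.
*Marcus₅* and the pronoun do not c-command one another → neither Principle B nor Principle C is at stake; coindexation permitted.

{2, 3, 4, 5}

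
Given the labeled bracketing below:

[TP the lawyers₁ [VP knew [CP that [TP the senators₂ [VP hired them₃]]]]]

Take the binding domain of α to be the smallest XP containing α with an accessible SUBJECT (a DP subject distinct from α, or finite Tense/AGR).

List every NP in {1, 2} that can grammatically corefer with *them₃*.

{1}

*them* is a pronoun, so Principle B applies: it must be free in its binding domain.
Binding domain of *them₃*: the embedded TP, whose subject is the senators₂.
*the lawyers₁* c-commands the pronoun but from outside its binding domain, and is not c-commanded by it → coindexation permitted.
*the senators₂* c-commands the pronoun within its binding domain → coindexation would violate Principle B.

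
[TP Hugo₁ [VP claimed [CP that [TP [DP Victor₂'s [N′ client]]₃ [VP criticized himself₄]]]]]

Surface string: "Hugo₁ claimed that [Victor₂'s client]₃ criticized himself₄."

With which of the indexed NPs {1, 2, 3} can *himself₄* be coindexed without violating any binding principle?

{3}

*himself* is an anaphor, so Principle A applies: it must be bound in its binding domain.
Binding domain of *himself₄*: the embedded TP, whose subject is [Victor₂'s client]₃.
*Hugo₁* c-commands the anaphor but is outside its binding domain → cannot satisfy Principle A.
*Victor₂* does not c-command the anaphor → cannot bind it.
*[Victor₂'s client]₃* c-commands the anaphor within its binding domain → licit binder.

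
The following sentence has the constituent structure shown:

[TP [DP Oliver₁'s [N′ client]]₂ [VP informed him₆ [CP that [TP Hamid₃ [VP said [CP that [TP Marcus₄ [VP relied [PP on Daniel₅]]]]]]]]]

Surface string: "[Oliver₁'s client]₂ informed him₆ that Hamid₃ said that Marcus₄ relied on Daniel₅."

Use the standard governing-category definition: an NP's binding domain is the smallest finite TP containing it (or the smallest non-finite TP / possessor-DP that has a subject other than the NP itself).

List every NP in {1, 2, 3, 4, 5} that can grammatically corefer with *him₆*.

{1}

*him* is a pronoun, so Principle B applies: it must be free in its binding domain.
Binding domain of *him₆*: the matrix TP, whose subject is [Oliver₁'s client]₂.
*Oliver₁* and the pronoun do not c-command one another → neither Principle B nor Principle C is at stake; coindexation permitted.
*[Oliver₁'s client]₂* c-commands the pronoun within its binding domain → coindexation would violate Principle B.
*Hamid₃*: the pronoun c-commands this R-expression → coindexation would violate Principle C on *Hamid₃*.
*Marcus₄*: the pronoun c-commands this R-expression → coindexation would violate Principle C on *Marcus₄*.
*Daniel₅*: the pronoun c-commands this R-expression → coindexation would violate Principle C on *Daniel₅*.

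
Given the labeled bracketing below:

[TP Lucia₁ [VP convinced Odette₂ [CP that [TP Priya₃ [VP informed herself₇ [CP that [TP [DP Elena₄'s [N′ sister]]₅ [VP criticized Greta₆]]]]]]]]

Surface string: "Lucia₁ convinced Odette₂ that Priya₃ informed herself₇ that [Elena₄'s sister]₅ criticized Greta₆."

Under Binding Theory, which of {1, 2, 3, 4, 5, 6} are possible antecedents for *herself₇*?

{3}

*herself* is an anaphor, so Principle A applies: it must be bound in its binding domain.
Binding domain of *herself₇*: the embedded TP, whose subject is Priya₃.
*Lucia₁* c-commands the anaphor but is outside its binding domain → cannot satisfy Principle A.
*Odette₂* c-commands the anaphor but is outside its binding domain → cannot satisfy Principle A.
*Priya₃* c-commands the anaphor within its binding domain → licit binder.
*Elena₄* does not c-command the anaphor → cannot bind it.
*[Elena₄'s sister]₅* does not c-command the anaphor → cannot bind it.
*Greta₆* does not c-command the anaphor → cannot bind it.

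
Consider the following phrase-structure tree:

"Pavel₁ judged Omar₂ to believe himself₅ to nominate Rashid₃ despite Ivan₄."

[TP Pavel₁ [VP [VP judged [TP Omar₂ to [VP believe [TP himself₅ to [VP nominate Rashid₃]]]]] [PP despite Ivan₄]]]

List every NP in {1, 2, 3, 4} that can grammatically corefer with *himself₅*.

*himself* is an anaphor, so Principle A applies: it must be bound in its binding domain.
Binding domain of *himself₅*: the embedded TP, whose subject is Omar₂.
*Pavel₁* c-commands the anaphor but is outside its binding domain → cannot satisfy Principle A.
*Omar₂* c-commands the anaphor within its binding domain → licit binder.
*Rashid₃* does not c-command the anaphor → cannot bind it.
*Ivan₄* does not c-command the anaphor → cannot bind it.

{2}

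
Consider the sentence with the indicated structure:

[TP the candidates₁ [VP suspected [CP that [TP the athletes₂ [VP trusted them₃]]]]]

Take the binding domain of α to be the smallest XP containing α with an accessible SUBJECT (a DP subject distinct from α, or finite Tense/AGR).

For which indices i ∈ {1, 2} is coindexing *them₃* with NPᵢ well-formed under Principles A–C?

*them* is a pronoun, so Principle B applies: it must be free in its binding domain.
Binding domain of *them₃*: the embedded TP, whose subject is the athletes₂.
*the candidates₁* c-commands the pronoun but from outside its binding domain, and is not c-commanded by it → coindexation permitted.
*the athletes₂* c-commands the pronoun within its binding domain → coindexation would violate Principle B.

{1}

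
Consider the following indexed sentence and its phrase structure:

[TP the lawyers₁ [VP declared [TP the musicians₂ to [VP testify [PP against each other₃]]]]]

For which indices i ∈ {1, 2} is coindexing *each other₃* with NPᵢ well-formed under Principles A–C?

{2}

*each other* is an anaphor, so Principle A applies: it must be bound in its binding domain.
Binding domain of *each other₃*: the embedded TP, whose subject is the musicians₂.
*the lawyers₁* c-commands the anaphor but is outside its binding domain → cannot satisfy Principle A.
*the musicians₂* c-commands the anaphor within its binding domain → licit binder.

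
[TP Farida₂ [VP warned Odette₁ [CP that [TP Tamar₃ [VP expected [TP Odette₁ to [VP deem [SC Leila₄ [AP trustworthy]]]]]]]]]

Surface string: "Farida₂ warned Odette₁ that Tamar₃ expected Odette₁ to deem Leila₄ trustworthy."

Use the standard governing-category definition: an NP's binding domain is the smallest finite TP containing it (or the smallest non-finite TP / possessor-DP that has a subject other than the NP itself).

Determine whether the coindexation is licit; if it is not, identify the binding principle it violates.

The two coindexed NPs are *Odette₁* (the lower occurrence) and *Odette₁* (the higher occurrence).
*Odette₁* (the lower occurrence) is an R-expression. Principle C requires it to be free everywhere.
*Odette₁* (the higher occurrence) c-commands it and carries the same index.
The R-expression is bound → Principle C violation.

Principle C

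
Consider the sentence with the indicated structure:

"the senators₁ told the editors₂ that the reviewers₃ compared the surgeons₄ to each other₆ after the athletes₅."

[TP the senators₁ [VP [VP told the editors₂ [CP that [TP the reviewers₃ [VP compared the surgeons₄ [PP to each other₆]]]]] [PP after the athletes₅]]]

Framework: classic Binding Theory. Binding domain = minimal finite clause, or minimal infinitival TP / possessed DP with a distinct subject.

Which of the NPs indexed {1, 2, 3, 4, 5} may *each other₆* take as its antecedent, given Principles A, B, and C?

{3, 4}

*each other* is an anaphor, so Principle A applies: it must be bound in its binding domain.
Binding domain of *each other₆*: the embedded TP, whose subject is the reviewers₃.
*the senators₁* c-commands the anaphor but is outside its binding domain → cannot satisfy Principle A.
*the editors₂* c-commands the anaphor but is outside its binding domain → cannot satisfy Principle A.
*the reviewers₃* c-commands the anaphor within its binding domain → licit binder.
*the surgeons₄* c-commands the anaphor within its binding domain → licit binder.
*the athletes₅* does not c-command the anaphor → cannot bind it.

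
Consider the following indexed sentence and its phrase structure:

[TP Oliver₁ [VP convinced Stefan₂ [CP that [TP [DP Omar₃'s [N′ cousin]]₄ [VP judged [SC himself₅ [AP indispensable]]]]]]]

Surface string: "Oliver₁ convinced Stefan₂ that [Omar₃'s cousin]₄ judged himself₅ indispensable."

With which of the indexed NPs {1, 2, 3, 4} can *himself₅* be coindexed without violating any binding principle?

{4}

*himself* is an anaphor, so Principle A applies: it must be bound in its binding domain.
Binding domain of *himself₅*: the embedded TP, whose subject is [Omar₃'s cousin]₄.
*Oliver₁* c-commands the anaphor but is outside its binding domain → cannot satisfy Principle A.
*Stefan₂* c-commands the anaphor but is outside its binding domain → cannot satisfy Principle A.
*Omar₃* does not c-command the anaphor → cannot bind it.
*[Omar₃'s cousin]₄* c-commands the anaphor within its binding domain → licit binder.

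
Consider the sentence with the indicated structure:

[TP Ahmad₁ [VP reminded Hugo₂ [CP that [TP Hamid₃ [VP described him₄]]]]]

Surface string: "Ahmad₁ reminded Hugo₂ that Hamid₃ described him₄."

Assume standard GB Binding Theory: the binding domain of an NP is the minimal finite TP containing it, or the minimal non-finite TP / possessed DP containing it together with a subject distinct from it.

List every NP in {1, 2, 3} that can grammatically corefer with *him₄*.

*him* is a pronoun, so Principle B applies: it must be free in its binding domain.
Binding domain of *him₄*: the embedded TP, whose subject is Hamid₃.
*Ahmad₁* c-commands the pronoun but from outside its binding domain, and is not c-commanded by it → coindexation permitted.
*Hugo₂* c-commands the pronoun but from outside its binding domain, and is not c-commanded by it → coindexation permitted.
*Hamid₃* c-commands the pronoun within its binding domain → coindexation would violate Principle B.

{1, 2}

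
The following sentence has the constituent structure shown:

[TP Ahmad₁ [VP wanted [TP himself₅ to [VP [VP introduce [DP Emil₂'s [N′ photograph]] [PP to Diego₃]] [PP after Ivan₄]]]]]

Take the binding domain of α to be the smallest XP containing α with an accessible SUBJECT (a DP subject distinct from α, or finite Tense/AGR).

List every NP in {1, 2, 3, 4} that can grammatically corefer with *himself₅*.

*himself* is an anaphor, so Principle A applies: it must be bound in its binding domain.
Binding domain of *himself₅*: the matrix TP, whose subject is Ahmad₁.
*Ahmad₁* c-commands the anaphor within its binding domain → licit binder.
*Emil₂* does not c-command the anaphor → cannot bind it.
*Diego₃* does not c-command the anaphor → cannot bind it.
*Ivan₄* does not c-command the anaphor → cannot bind it.

{1}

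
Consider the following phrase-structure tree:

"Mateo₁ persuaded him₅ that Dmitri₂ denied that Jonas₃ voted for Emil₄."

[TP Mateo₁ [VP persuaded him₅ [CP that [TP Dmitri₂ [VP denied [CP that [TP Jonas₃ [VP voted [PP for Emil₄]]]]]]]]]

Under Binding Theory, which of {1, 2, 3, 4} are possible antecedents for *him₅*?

none

*him* is a pronoun, so Principle B applies: it must be free in its binding domain.
Binding domain of *him₅*: the matrix TP, whose subject is Mateo₁.
*Mateo₁* c-commands the pronoun within its binding domain → coindexation would violate Principle B.
*Dmitri₂*: the pronoun c-commands this R-expression → coindexation would violate Principle C on *Dmitri₂*.
*Jonas₃*: the pronoun c-commands this R-expression → coindexation would violate Principle C on *Jonas₃*.
*Emil₄*: the pronoun c-commands this R-expression → coindexation would violate Principle C on *Emil₄*.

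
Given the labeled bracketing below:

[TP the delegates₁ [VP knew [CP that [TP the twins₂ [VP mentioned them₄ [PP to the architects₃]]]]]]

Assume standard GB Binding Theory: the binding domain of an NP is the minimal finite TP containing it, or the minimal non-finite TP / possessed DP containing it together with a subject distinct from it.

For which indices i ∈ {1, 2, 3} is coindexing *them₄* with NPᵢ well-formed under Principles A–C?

*them* is a pronoun, so Principle B applies: it must be free in its binding domain.
Binding domain of *them₄*: the embedded TP, whose subject is the twins₂.
*the delegates₁* c-commands the pronoun but from outside its binding domain, and is not c-commanded by it → coindexation permitted.
*the twins₂* c-commands the pronoun within its binding domain → coindexation would violate Principle B.
*the architects₃*: the pronoun c-commands this R-expression → coindexation would violate Principle C on *the architects₃*.

{1}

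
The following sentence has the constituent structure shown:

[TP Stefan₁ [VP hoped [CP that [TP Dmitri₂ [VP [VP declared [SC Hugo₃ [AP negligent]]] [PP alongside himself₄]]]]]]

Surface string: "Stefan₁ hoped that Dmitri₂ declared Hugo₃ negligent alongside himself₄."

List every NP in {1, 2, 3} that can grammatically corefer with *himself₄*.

*himself* is an anaphor, so Principle A applies: it must be bound in its binding domain.
Binding domain of *himself₄*: the embedded TP, whose subject is Dmitri₂.
*Stefan₁* c-commands the anaphor but is outside its binding domain → cannot satisfy Principle A.
*Dmitri₂* c-commands the anaphor within its binding domain → licit binder.
*Hugo₃* does not c-command the anaphor → cannot bind it.

{2}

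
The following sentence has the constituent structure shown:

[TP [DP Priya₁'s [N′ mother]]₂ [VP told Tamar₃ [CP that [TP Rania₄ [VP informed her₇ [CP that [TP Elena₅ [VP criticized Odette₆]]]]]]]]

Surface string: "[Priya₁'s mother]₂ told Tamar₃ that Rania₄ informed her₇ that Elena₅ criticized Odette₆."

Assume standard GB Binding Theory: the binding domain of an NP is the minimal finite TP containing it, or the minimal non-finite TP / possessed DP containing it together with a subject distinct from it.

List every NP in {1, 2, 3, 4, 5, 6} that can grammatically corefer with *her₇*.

*her* is a pronoun, so Principle B applies: it must be free in its binding domain.
Binding domain of *her₇*: the embedded TP, whose subject is Rania₄.
*Priya₁* and the pronoun do not c-command one another → neither Principle B nor Principle C is at stake; coindexation permitted.
*[Priya₁'s mother]₂* c-commands the pronoun but from outside its binding domain, and is not c-commanded by it → coindexation permitted.
*Tamar₃* c-commands the pronoun but from outside its binding domain, and is not c-commanded by it → coindexation permitted.
*Rania₄* c-commands the pronoun within its binding domain → coindexation would violate Principle B.
*Elena₅*: the pronoun c-commands this R-expression → coindexation would violate Principle C on *Elena₅*.
*Odette₆*: the pronoun c-commands this R-expression → coindexation would violate Principle C on *Odette₆*.

{1, 2, 3}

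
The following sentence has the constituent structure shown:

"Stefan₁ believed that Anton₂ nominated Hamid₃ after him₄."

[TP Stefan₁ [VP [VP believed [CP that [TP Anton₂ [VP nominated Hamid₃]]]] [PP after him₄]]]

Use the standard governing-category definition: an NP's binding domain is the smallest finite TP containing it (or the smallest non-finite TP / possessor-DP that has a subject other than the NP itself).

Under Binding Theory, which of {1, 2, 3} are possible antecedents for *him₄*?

{2, 3}

*him* is a pronoun, so Principle B applies: it must be free in its binding domain.
Binding domain of *him₄*: the matrix TP, whose subject is Stefan₁.
*Stefan₁* c-commands the pronoun within its binding domain → coindexation would violate Principle B.
*Anton₂* and the pronoun do not c-command one another → neither Principle B nor Principle C is at stake; coindexation permitted.
*Hamid₃* and the pronoun do not c-command one another → neither Principle B nor Principle C is at stake; coindexation permitted.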